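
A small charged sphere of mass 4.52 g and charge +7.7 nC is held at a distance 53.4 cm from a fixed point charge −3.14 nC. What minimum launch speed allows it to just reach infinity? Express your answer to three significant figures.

0.0134 m/s

To just escape, total mechanical energy must reach zero at infinity: ½mv²_min + U = 0, so ½mv²_min = −U = |kQq|/r.
|U| = |kQq|/r = (8.99×10⁹ N·m²/C²)(3.14×10⁻⁹)(7.70×10⁻⁹)/(0.534) = 4.07×10⁻⁷ J.
v_min = √(2|U|/m) = √(2·4.07×10⁻⁷/4.52×10⁻³) = 0.0134 m/s.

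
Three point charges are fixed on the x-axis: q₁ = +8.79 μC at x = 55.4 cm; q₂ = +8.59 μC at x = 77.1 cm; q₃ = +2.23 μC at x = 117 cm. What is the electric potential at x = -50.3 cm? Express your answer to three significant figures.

1.47×10⁵ V

The total potential is the scalar sum of each charge's contribution, V = Σ kqᵢ/rᵢ.
Distances from the field point to each charge: r₁ = 1.06 m, r₂ = 1.27 m, r₃ = 1.67 m.
V = k[(8.79×10⁻⁶)/(1.06) + (8.59×10⁻⁶)/(1.27) + (2.23×10⁻⁶)/(1.67)] = 1.47×10⁵ V.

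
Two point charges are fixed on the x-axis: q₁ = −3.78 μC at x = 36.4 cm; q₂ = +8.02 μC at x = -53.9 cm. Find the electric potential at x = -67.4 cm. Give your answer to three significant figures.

The total potential is the scalar sum of each charge's contribution, V = Σ kqᵢ/rᵢ.
Distances from the field point to each charge: r₁ = 1.04 m, r₂ = 0.135 m.
V = k[(-3.78×10⁻⁶)/(1.04) + (8.02×10⁻⁶)/(0.135)] = 5.01×10⁵ V.

5.01×10⁵ V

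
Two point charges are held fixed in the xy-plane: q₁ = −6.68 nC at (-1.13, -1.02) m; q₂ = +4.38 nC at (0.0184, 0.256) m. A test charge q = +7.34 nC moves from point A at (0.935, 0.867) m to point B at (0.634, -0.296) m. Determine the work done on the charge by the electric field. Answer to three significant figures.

-1.36×10⁻⁸ J

The work done by the electric force is W_field = −ΔU = −q(V_B − V_A) = q(V_A − V_B).
At A: distances to the source charges are 2.80 m, 1.10 m; V_A = Σ kqᵢ/rᵢ = 14.3 V.
At B: distances to the source charges are 1.91 m, 0.827 m; V_B = Σ kqᵢ/rᵢ = 16.1 V.
ΔV = V_B − V_A = 1.85 V.
W_field = −qΔV = −(7.34×10⁻⁹ C)(1.85 V) = -1.36×10⁻⁸ J.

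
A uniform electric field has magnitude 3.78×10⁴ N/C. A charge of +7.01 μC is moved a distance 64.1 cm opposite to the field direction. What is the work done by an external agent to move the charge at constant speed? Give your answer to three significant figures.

The potential change for a displacement 64.1 cm opposite to the field direction is ΔV = +Ed = 2.42×10⁴ V.
W_ext = qΔV = 0.170 J.

0.170 J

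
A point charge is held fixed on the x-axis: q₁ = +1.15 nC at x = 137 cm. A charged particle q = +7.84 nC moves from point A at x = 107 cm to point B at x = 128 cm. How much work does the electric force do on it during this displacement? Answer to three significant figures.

The work done by the electric force is W_field = −ΔU = −q(V_B − V_A) = q(V_A − V_B).
At A: distance to the source charge is 0.300 m; V_A = kq₁/r = 34.5 V.
At B: distance to the source charge is 0.0900 m; V_B = kq₁/r = 115 V.
ΔV = V_B − V_A = 80.4 V.
W_field = −qΔV = −(7.84×10⁻⁹ C)(80.4 V) = -6.30×10⁻⁷ J.

-6.30×10⁻⁷ J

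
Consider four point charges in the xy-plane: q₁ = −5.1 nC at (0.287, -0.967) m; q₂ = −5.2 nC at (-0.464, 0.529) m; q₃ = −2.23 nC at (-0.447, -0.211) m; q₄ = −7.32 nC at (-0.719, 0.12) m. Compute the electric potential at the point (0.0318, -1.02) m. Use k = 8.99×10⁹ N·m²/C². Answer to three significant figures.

-274 V

Electric potential is a scalar, so the contributions from each charge add algebraically: V = Σ kqᵢ/rᵢ.
Distances from the field point to each charge: r₁ = 0.261 m, r₂ = 1.63 m, r₃ = 0.940 m, r₄ = 1.37 m.
V = k[(-5.10×10⁻⁹)/(0.261) + (-5.20×10⁻⁹)/(1.63) + (-2.23×10⁻⁹)/(0.940) + (-7.32×10⁻⁹)/(1.37)] = -274 V.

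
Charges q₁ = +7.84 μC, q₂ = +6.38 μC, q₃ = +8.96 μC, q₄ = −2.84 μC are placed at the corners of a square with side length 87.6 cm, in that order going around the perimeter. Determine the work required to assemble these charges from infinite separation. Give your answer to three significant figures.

The work to assemble the configuration equals its total potential energy, U = Σ kqᵢqⱼ/rᵢⱼ over all pairs.
The four side pairs have separation 0.876 m and the two diagonal pairs 1.24 m.
Summing all 6 pair terms gives U = 0.989 J.

0.989 J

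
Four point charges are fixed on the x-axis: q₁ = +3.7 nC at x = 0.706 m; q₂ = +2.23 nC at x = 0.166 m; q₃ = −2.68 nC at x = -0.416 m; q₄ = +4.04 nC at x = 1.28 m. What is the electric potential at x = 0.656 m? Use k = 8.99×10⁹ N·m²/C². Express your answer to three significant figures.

Electric potential is a scalar, so the contributions from each charge add algebraically: V = Σ kqᵢ/rᵢ.
Distances from the field point to each charge: r₁ = 0.0500 m, r₂ = 0.490 m, r₃ = 1.07 m, r₄ = 0.624 m.
V = k[(3.70×10⁻⁹)/(0.0500) + (2.23×10⁻⁹)/(0.490) + (-2.68×10⁻⁹)/(1.07) + (4.04×10⁻⁹)/(0.624)] = 742 V.

742 V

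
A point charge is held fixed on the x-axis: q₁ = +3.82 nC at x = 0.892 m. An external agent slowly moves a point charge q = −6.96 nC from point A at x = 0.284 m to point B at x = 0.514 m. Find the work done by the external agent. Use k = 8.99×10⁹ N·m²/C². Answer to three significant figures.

For quasistatic motion the external work equals the change in potential energy: W_ext = qΔV = q(V_B − V_A).
At A: distance to the source charge is 0.608 m; V_A = kq₁/r = 56.5 V.
At B: distance to the source charge is 0.378 m; V_B = kq₁/r = 90.9 V.
ΔV = V_B − V_A = 34.4 V.
W_ext = qΔV = (-6.96×10⁻⁹ C)(34.4 V) = -2.39×10⁻⁷ J.

-2.39×10⁻⁷ J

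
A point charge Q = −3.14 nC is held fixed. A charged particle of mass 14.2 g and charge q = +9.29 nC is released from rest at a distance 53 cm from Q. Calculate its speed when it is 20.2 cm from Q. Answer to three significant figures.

Only the electrostatic force acts, so mechanical energy is conserved: ½mv² = U₁ − U₂ = kQq(1/r₁ − 1/r₂).
U₁ − U₂ = (8.99×10⁹ N·m²/C²)(-3.14×10⁻⁹ C)(9.29×10⁻⁹ C)(1/0.530 − 1/0.202) = 8.03×10⁻⁷ J.
v = √(2·8.03×10⁻⁷/0.0142) = 0.0106 m/s.

0.0106 m/s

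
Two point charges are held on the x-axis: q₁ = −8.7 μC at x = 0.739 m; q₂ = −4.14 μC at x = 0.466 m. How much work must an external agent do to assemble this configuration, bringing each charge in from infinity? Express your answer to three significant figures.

The work to assemble the configuration equals its total potential energy, U = Σ kqᵢqⱼ/rᵢⱼ over all pairs.
Pair separations: r₁₂ = 0.273 m.
U = (1.19) = 1.19 J.

1.19 J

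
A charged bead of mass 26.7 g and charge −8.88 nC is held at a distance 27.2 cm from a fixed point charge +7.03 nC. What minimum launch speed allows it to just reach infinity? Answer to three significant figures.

0.0124 m/s

To just escape, total mechanical energy must reach zero at infinity: ½mv²_min + U = 0, so ½mv²_min = −U = |kQq|/r.
|U| = |kQq|/r = (8.99×10⁹ N·m²/C²)(7.03×10⁻⁹)(8.88×10⁻⁹)/(0.272) = 2.06×10⁻⁶ J.
v_min = √(2|U|/m) = √(2·2.06×10⁻⁶/0.0267) = 0.0124 m/s.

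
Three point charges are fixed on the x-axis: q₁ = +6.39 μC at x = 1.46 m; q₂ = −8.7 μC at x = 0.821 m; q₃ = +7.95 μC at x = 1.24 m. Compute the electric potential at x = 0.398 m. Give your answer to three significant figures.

The total potential is the scalar sum of each charge's contribution, V = Σ kqᵢ/rᵢ.
Distances from the field point to each charge: r₁ = 1.06 m, r₂ = 0.423 m, r₃ = 0.842 m.
V = k[(6.39×10⁻⁶)/(1.06) + (-8.70×10⁻⁶)/(0.423) + (7.95×10⁻⁶)/(0.842)] = -4.59×10⁴ V.

-4.59×10⁴ V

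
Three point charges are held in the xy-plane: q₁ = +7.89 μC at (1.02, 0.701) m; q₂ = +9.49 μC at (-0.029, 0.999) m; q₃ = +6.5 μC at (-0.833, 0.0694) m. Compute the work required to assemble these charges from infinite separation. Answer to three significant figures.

The work to assemble the configuration equals its total potential energy, U = Σ kqᵢqⱼ/rᵢⱼ over all pairs.
Pair separations: r₁₂ = 1.09 m, r₁₃ = 1.96 m, r₂₃ = 1.23 m.
U = (0.617) + (0.236) + (0.451) = 1.30 J.

1.30 J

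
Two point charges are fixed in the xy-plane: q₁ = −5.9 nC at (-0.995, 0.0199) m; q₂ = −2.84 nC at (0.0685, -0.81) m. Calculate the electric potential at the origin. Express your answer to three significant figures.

Electric potential is a scalar, so the contributions from each charge add algebraically: V = Σ kqᵢ/rᵢ.
Distances from the field point to each charge: r₁ = 0.995 m, r₂ = 0.813 m.
V = k[(-5.90×10⁻⁹)/(0.995) + (-2.84×10⁻⁹)/(0.813)] = -84.7 V.

-84.7 V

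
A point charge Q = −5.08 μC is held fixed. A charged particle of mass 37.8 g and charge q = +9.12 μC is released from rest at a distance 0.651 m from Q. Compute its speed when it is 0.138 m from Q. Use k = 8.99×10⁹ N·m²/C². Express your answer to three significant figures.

11.2 m/s

Only the electrostatic force acts, so mechanical energy is conserved: ½mv² = U₁ − U₂ = kQq(1/r₁ − 1/r₂).
U₁ − U₂ = (8.99×10⁹ N·m²/C²)(-5.08×10⁻⁶ C)(9.12×10⁻⁶ C)(1/0.651 − 1/0.138) = 2.38 J.
v = √(2·2.38/0.0378) = 11.2 m/s.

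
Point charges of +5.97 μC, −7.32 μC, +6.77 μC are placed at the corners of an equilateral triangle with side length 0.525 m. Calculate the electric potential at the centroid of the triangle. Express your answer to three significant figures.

The total potential is the scalar sum of each charge's contribution, V = Σ kqᵢ/rᵢ.
The distance from each vertex to the centroid is a/√3 = 0.303 m.
V = k[(5.97×10⁻⁶)/(0.303) + (-7.32×10⁻⁶)/(0.303) + (6.77×10⁻⁶)/(0.303)] = 1.61×10⁵ V.

1.61×10⁵ V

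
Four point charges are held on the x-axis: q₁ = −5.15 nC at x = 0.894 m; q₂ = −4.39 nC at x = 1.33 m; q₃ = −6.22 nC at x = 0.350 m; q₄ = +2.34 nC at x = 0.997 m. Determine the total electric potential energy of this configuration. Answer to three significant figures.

The assembly work is the sum of pairwise potential energies, U = Σ_{i<j} kqᵢqⱼ/rᵢⱼ.
Pair separations: r₁₂ = 0.436 m, r₁₃ = 0.544 m, r₁₄ = 0.103 m, r₂₃ = 0.980 m, r₂₄ = 0.333 m, r₃₄ = 0.647 m.
Summing all 6 pair terms gives U = -2.85×10⁻⁷ J.

-2.85×10⁻⁷ J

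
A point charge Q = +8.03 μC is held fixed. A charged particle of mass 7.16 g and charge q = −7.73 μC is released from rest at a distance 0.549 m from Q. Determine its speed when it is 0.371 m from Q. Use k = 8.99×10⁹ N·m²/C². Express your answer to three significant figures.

11.7 m/s

Only the electrostatic force acts, so mechanical energy is conserved: ½mv² = U₁ − U₂ = kQq(1/r₁ − 1/r₂).
U₁ − U₂ = (8.99×10⁹ N·m²/C²)(8.03×10⁻⁶ C)(-7.73×10⁻⁶ C)(1/0.549 − 1/0.371) = 0.488 J.
v = √(2·0.488/7.16×10⁻³) = 11.7 m/s.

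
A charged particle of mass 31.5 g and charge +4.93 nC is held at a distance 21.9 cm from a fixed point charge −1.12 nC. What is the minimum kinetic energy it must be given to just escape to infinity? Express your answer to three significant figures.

To just escape, total mechanical energy must reach zero at infinity: ½mv²_min + U = 0, so ½mv²_min = −U = |kQq|/r.
|U| = |kQq|/r = (8.99×10⁹ N·m²/C²)(1.12×10⁻⁹)(4.93×10⁻⁹)/(0.219) = 2.27×10⁻⁷ J.

2.27×10⁻⁷ J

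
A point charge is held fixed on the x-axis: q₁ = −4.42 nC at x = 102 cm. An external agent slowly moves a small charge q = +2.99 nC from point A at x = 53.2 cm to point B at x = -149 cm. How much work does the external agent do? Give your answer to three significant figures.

For quasistatic motion the external work equals the change in potential energy: W_ext = qΔV = q(V_B − V_A).
At A: distance to the source charge is 0.488 m; V_A = kq₁/r = -81.4 V.
At B: distance to the source charge is 2.51 m; V_B = kq₁/r = -15.8 V.
ΔV = V_B − V_A = 65.6 V.
W_ext = qΔV = (2.99×10⁻⁹ C)(65.6 V) = 1.96×10⁻⁷ J.

1.96×10⁻⁷ J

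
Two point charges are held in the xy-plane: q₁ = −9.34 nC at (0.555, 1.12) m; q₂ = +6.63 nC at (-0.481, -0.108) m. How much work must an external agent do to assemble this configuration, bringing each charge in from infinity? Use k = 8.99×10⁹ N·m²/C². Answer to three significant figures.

-3.46×10⁻⁷ J

The assembly work is the sum of pairwise potential energies, U = Σ_{i<j} kqᵢqⱼ/rᵢⱼ.
Pair separations: r₁₂ = 1.61 m.
U = (-3.46×10⁻⁷) = -3.46×10⁻⁷ J.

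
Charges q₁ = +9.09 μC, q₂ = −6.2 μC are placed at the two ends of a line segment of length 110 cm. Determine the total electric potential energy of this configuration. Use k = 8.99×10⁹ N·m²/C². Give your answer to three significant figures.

The work to assemble the configuration equals its total potential energy, U = Σ kqᵢqⱼ/rᵢⱼ over all pairs.
The separation is r = 1.10 m.
U = (-0.461) = -0.461 J.

-0.461 J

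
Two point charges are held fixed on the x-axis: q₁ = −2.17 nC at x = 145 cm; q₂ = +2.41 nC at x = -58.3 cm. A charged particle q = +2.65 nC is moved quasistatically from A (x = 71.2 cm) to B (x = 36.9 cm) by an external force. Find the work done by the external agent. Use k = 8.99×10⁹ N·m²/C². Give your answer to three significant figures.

For quasistatic motion the external work equals the change in potential energy: W_ext = qΔV = q(V_B − V_A).
At A: distances to the source charges are 0.738 m, 1.29 m; V_A = Σ kqᵢ/rᵢ = -9.70 V.
At B: distances to the source charges are 1.08 m, 0.952 m; V_B = Σ kqᵢ/rᵢ = 4.71 V.
ΔV = V_B − V_A = 14.4 V.
W_ext = qΔV = (2.65×10⁻⁹ C)(14.4 V) = 3.82×10⁻⁸ J.

3.82×10⁻⁸ J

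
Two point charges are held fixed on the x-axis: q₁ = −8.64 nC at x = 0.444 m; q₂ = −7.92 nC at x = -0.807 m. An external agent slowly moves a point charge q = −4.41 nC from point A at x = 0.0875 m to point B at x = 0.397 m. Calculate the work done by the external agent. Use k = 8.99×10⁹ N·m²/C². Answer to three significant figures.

For quasistatic motion the external work equals the change in potential energy: W_ext = qΔV = q(V_B − V_A).
At A: distances to the source charges are 0.357 m, 0.895 m; V_A = Σ kqᵢ/rᵢ = -297 V.
At B: distances to the source charges are 0.0470 m, 1.20 m; V_B = Σ kqᵢ/rᵢ = -1710 V.
ΔV = V_B − V_A = -1410 V.
W_ext = qΔV = (-4.41×10⁻⁹ C)(-1410 V) = 6.24×10⁻⁶ J.

6.24×10⁻⁶ J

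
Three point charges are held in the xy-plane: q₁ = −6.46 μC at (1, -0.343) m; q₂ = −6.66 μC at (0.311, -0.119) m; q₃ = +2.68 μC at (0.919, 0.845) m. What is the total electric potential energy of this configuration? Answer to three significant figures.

0.262 J

The work to assemble the configuration equals its total potential energy, U = Σ kqᵢqⱼ/rᵢⱼ over all pairs.
Pair separations: r₁₂ = 0.724 m, r₁₃ = 1.19 m, r₂₃ = 1.14 m.
U = (0.534) + (-0.131) + (-0.141) = 0.262 J.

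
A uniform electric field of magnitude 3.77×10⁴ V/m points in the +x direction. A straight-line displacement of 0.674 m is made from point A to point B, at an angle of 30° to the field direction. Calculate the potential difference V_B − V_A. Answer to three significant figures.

Only the component of displacement along E changes the potential: ΔV = −E·d·cosθ.
ΔV = −(3.77×10⁴ V/m)(0.674 m)cos30° = -2.20×10⁴ V.

-2.20×10⁴ V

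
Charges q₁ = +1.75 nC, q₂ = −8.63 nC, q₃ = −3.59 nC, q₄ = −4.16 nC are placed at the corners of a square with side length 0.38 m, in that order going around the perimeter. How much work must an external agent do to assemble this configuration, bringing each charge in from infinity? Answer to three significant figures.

The assembly work is the sum of pairwise potential energies, U = Σ_{i<j} kqᵢqⱼ/rᵢⱼ.
The four side pairs have separation 0.380 m and the two diagonal pairs 0.537 m.
Summing all 6 pair terms gives U = 1.05×10⁻⁶ J.

1.05×10⁻⁶ J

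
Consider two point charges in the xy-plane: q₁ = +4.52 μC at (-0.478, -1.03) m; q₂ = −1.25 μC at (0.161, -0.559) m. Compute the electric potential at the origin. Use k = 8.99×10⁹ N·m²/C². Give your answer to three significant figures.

1.65×10⁴ V

The total potential is the scalar sum of each charge's contribution, V = Σ kqᵢ/rᵢ.
Distances from the field point to each charge: r₁ = 1.14 m, r₂ = 0.582 m.
V = k[(4.52×10⁻⁶)/(1.14) + (-1.25×10⁻⁶)/(0.582)] = 1.65×10⁴ V.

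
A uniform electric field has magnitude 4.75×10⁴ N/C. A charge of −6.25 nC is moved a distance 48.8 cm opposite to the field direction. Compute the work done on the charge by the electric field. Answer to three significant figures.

The potential change for a displacement 48.8 cm opposite to the field direction is ΔV = +Ed = 2.32×10⁴ V.
W_field = −qΔV = 1.45×10⁻⁴ J.

1.45×10⁻⁴ J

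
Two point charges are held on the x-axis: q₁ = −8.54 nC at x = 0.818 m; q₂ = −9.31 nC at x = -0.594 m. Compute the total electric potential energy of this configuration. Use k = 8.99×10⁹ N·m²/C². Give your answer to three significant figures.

5.06×10⁻⁷ J

The assembly work is the sum of pairwise potential energies, U = Σ_{i<j} kqᵢqⱼ/rᵢⱼ.
Pair separations: r₁₂ = 1.41 m.
U = (5.06×10⁻⁷) = 5.06×10⁻⁷ J.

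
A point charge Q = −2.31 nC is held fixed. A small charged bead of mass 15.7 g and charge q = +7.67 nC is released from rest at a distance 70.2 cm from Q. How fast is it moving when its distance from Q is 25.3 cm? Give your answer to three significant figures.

Only the electrostatic force acts, so mechanical energy is conserved: ½mv² = U₁ − U₂ = kQq(1/r₁ − 1/r₂).
U₁ − U₂ = (8.99×10⁹ N·m²/C²)(-2.31×10⁻⁹ C)(7.67×10⁻⁹ C)(1/0.702 − 1/0.253) = 4.03×10⁻⁷ J.
v = √(2·4.03×10⁻⁷/0.0157) = 7.16×10⁻³ m/s.

7.16×10⁻³ m/s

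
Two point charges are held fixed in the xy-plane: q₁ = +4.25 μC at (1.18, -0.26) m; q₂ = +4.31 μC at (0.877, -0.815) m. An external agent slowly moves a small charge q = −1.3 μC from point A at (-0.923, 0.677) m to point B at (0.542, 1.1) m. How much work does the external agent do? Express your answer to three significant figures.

-0.0159 J

For quasistatic motion the external work equals the change in potential energy: W_ext = qΔV = q(V_B − V_A).
At A: distances to the source charges are 2.30 m, 2.34 m; V_A = Σ kqᵢ/rᵢ = 3.32×10⁴ V.
At B: distances to the source charges are 1.50 m, 1.94 m; V_B = Σ kqᵢ/rᵢ = 4.54×10⁴ V.
ΔV = V_B − V_A = 1.22×10⁴ V.
W_ext = qΔV = (-1.30×10⁻⁶ C)(1.22×10⁴ V) = -0.0159 J.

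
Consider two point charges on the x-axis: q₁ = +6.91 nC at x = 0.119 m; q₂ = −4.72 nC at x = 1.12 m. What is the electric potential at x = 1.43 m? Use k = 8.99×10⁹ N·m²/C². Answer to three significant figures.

The total potential is the scalar sum of each charge's contribution, V = Σ kqᵢ/rᵢ.
Distances from the field point to each charge: r₁ = 1.31 m, r₂ = 0.310 m.
V = k[(6.91×10⁻⁹)/(1.31) + (-4.72×10⁻⁹)/(0.310)] = -89.5 V.

-89.5 V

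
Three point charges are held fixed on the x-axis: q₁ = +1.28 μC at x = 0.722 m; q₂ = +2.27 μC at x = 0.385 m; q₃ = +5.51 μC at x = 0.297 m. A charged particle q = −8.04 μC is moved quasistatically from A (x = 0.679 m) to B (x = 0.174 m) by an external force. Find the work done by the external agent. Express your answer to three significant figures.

-0.432 J

For quasistatic motion the external work equals the change in potential energy: W_ext = qΔV = q(V_B − V_A).
At A: distances to the source charges are 0.0430 m, 0.294 m, 0.382 m; V_A = Σ kqᵢ/rᵢ = 4.67×10⁵ V.
At B: distances to the source charges are 0.548 m, 0.211 m, 0.123 m; V_B = Σ kqᵢ/rᵢ = 5.20×10⁵ V.
ΔV = V_B − V_A = 5.37×10⁴ V.
W_ext = qΔV = (-8.04×10⁻⁶ C)(5.37×10⁴ V) = -0.432 J.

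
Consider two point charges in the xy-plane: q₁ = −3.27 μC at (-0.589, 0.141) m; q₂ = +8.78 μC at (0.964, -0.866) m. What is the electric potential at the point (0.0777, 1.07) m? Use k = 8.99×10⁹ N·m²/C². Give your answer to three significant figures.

Electric potential is a scalar, so the contributions from each charge add algebraically: V = Σ kqᵢ/rᵢ.
Distances from the field point to each charge: r₁ = 1.14 m, r₂ = 2.13 m.
V = k[(-3.27×10⁻⁶)/(1.14) + (8.78×10⁻⁶)/(2.13)] = 1.14×10⁴ V.

1.14×10⁴ V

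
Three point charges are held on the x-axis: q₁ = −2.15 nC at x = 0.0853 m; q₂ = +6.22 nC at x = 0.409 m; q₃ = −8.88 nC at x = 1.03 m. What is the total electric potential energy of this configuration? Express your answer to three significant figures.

The work to assemble the configuration equals its total potential energy, U = Σ kqᵢqⱼ/rᵢⱼ over all pairs.
Pair separations: r₁₂ = 0.324 m, r₁₃ = 0.945 m, r₂₃ = 0.621 m.
U = (-3.71×10⁻⁷) + (1.82×10⁻⁷) + (-8.00×10⁻⁷) = -9.89×10⁻⁷ J.

-9.89×10⁻⁷ J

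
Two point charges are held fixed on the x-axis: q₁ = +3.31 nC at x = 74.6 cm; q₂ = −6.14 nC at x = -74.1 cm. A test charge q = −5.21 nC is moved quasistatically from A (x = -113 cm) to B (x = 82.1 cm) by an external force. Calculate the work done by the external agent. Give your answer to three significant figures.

-2.54×10⁻⁶ J

For quasistatic motion the external work equals the change in potential energy: W_ext = qΔV = q(V_B − V_A).
At A: distances to the source charges are 1.88 m, 0.389 m; V_A = Σ kqᵢ/rᵢ = -126 V.
At B: distances to the source charges are 0.0750 m, 1.56 m; V_B = Σ kqᵢ/rᵢ = 361 V.
ΔV = V_B − V_A = 487 V.
W_ext = qΔV = (-5.21×10⁻⁹ C)(487 V) = -2.54×10⁻⁶ J.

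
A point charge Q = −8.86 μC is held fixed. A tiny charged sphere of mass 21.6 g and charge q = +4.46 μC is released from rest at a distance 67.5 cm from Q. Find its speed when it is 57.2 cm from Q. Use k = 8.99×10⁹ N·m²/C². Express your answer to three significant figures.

2.96 m/s

Only the electrostatic force acts, so mechanical energy is conserved: ½mv² = U₁ − U₂ = kQq(1/r₁ − 1/r₂).
U₁ − U₂ = (8.99×10⁹ N·m²/C²)(-8.86×10⁻⁶ C)(4.46×10⁻⁶ C)(1/0.675 − 1/0.572) = 0.0948 J.
v = √(2·0.0948/0.0216) = 2.96 m/s.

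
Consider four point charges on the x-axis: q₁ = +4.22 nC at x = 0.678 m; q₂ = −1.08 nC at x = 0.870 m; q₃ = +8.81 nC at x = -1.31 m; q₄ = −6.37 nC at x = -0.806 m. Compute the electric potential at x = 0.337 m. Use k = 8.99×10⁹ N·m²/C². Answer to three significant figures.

91.0 V

The total potential is the scalar sum of each charge's contribution, V = Σ kqᵢ/rᵢ.
Distances from the field point to each charge: r₁ = 0.341 m, r₂ = 0.533 m, r₃ = 1.65 m, r₄ = 1.14 m.
V = k[(4.22×10⁻⁹)/(0.341) + (-1.08×10⁻⁹)/(0.533) + (8.81×10⁻⁹)/(1.65) + (-6.37×10⁻⁹)/(1.14)] = 91.0 V.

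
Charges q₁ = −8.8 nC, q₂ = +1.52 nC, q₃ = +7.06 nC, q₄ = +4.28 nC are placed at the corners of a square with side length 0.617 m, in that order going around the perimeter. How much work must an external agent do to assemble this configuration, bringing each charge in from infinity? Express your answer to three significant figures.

The work to assemble the configuration equals its total potential energy, U = Σ kqᵢqⱼ/rᵢⱼ over all pairs.
The four side pairs have separation 0.617 m and the two diagonal pairs 0.873 m.
Summing all 6 pair terms gives U = -7.20×10⁻⁷ J.

-7.20×10⁻⁷ J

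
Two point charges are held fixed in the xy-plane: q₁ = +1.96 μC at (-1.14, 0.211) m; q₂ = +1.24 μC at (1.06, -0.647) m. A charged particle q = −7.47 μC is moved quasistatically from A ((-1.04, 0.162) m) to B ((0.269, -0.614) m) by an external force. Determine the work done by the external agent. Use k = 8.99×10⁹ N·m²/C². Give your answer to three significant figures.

1.03 J

For quasistatic motion the external work equals the change in potential energy: W_ext = qΔV = q(V_B − V_A).
At A: distances to the source charges are 0.111 m, 2.25 m; V_A = Σ kqᵢ/rᵢ = 1.63×10⁵ V.
At B: distances to the source charges are 1.63 m, 0.792 m; V_B = Σ kqᵢ/rᵢ = 2.49×10⁴ V.
ΔV = V_B − V_A = -1.38×10⁵ V.
W_ext = qΔV = (-7.47×10⁻⁶ C)(-1.38×10⁵ V) = 1.03 J.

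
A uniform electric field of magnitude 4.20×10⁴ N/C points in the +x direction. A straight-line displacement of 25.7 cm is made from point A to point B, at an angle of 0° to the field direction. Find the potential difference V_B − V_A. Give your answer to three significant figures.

Only the component of displacement along E changes the potential: ΔV = −E·d·cosθ.
ΔV = −(4.20×10⁴ V/m)(0.257 m)cos0° = -1.08×10⁴ V.

-1.08×10⁴ V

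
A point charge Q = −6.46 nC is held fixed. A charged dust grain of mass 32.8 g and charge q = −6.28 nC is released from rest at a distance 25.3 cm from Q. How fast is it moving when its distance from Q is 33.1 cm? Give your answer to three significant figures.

4.55×10⁻³ m/s

Only the electrostatic force acts, so mechanical energy is conserved: ½mv² = U₁ − U₂ = kQq(1/r₁ − 1/r₂).
U₁ − U₂ = (8.99×10⁹ N·m²/C²)(-6.46×10⁻⁹ C)(-6.28×10⁻⁹ C)(1/0.253 − 1/0.331) = 3.40×10⁻⁷ J.
v = √(2·3.40×10⁻⁷/0.0328) = 4.55×10⁻³ m/s.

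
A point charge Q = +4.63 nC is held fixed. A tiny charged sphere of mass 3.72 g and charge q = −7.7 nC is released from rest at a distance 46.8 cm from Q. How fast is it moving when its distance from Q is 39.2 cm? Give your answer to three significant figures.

8.45×10⁻³ m/s

Only the electrostatic force acts, so mechanical energy is conserved: ½mv² = U₁ − U₂ = kQq(1/r₁ − 1/r₂).
U₁ − U₂ = (8.99×10⁹ N·m²/C²)(4.63×10⁻⁹ C)(-7.70×10⁻⁹ C)(1/0.468 − 1/0.392) = 1.33×10⁻⁷ J.
v = √(2·1.33×10⁻⁷/3.72×10⁻³) = 8.45×10⁻³ m/s.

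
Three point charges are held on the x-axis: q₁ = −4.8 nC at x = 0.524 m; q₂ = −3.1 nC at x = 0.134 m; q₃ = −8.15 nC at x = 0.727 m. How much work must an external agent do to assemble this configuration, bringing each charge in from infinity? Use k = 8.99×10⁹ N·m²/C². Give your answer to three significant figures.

2.46×10⁻⁶ J

The assembly work is the sum of pairwise potential energies, U = Σ_{i<j} kqᵢqⱼ/rᵢⱼ.
Pair separations: r₁₂ = 0.390 m, r₁₃ = 0.203 m, r₂₃ = 0.593 m.
U = (3.43×10⁻⁷) + (1.73×10⁻⁶) + (3.83×10⁻⁷) = 2.46×10⁻⁶ J.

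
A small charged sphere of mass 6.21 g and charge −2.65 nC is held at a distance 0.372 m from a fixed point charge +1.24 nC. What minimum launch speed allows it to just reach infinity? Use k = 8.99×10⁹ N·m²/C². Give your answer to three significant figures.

5.06×10⁻³ m/s

To just escape, total mechanical energy must reach zero at infinity: ½mv²_min + U = 0, so ½mv²_min = −U = |kQq|/r.
|U| = |kQq|/r = (8.99×10⁹ N·m²/C²)(1.24×10⁻⁹)(2.65×10⁻⁹)/(0.372) = 7.94×10⁻⁸ J.
v_min = √(2|U|/m) = √(2·7.94×10⁻⁸/6.21×10⁻³) = 5.06×10⁻³ m/s.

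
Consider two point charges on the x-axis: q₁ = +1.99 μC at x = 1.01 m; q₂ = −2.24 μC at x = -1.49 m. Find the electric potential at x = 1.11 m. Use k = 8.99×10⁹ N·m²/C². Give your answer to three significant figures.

1.71×10⁵ V

Electric potential is a scalar, so the contributions from each charge add algebraically: V = Σ kqᵢ/rᵢ.
Distances from the field point to each charge: r₁ = 0.100 m, r₂ = 2.60 m.
V = k[(1.99×10⁻⁶)/(0.100) + (-2.24×10⁻⁶)/(2.60)] = 1.71×10⁵ V.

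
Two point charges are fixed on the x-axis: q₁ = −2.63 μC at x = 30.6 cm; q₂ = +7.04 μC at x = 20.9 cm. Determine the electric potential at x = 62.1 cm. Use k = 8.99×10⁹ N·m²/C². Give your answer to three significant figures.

7.86×10⁴ V

Electric potential is a scalar, so the contributions from each charge add algebraically: V = Σ kqᵢ/rᵢ.
Distances from the field point to each charge: r₁ = 0.315 m, r₂ = 0.412 m.
V = k[(-2.63×10⁻⁶)/(0.315) + (7.04×10⁻⁶)/(0.412)] = 7.86×10⁴ V.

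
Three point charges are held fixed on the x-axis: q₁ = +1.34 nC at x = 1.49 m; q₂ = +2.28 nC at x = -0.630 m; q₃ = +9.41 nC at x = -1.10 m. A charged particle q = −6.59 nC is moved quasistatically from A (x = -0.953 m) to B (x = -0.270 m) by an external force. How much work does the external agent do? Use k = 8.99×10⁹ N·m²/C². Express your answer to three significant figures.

For quasistatic motion the external work equals the change in potential energy: W_ext = qΔV = q(V_B − V_A).
At A: distances to the source charges are 2.44 m, 0.323 m, 0.147 m; V_A = Σ kqᵢ/rᵢ = 644 V.
At B: distances to the source charges are 1.76 m, 0.360 m, 0.830 m; V_B = Σ kqᵢ/rᵢ = 166 V.
ΔV = V_B − V_A = -478 V.
W_ext = qΔV = (-6.59×10⁻⁹ C)(-478 V) = 3.15×10⁻⁶ J.

3.15×10⁻⁶ J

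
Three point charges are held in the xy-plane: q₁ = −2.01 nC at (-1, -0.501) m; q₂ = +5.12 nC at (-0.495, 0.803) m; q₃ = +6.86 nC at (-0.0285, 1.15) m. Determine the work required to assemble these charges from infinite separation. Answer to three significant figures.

The assembly work is the sum of pairwise potential energies, U = Σ_{i<j} kqᵢqⱼ/rᵢⱼ.
Pair separations: r₁₂ = 1.40 m, r₁₃ = 1.92 m, r₂₃ = 0.581 m.
U = (-6.62×10⁻⁸) + (-6.47×10⁻⁸) + (5.43×10⁻⁷) = 4.12×10⁻⁷ J.

4.12×10⁻⁷ J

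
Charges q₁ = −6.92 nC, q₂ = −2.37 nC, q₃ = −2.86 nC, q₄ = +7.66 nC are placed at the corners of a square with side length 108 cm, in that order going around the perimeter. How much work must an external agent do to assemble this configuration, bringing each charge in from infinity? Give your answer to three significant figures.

The work to assemble the configuration equals its total potential energy, U = Σ kqᵢqⱼ/rᵢⱼ over all pairs.
The four side pairs have separation 1.08 m and the two diagonal pairs 1.53 m.
Summing all 6 pair terms gives U = -4.21×10⁻⁷ J.

-4.21×10⁻⁷ J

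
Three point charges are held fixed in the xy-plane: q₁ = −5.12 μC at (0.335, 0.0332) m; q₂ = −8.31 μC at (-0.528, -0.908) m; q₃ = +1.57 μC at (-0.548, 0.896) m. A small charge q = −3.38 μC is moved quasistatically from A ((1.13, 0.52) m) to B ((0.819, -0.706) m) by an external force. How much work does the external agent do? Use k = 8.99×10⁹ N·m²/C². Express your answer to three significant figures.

0.0843 J

For quasistatic motion the external work equals the change in potential energy: W_ext = qΔV = q(V_B − V_A).
At A: distances to the source charges are 0.932 m, 2.19 m, 1.72 m; V_A = Σ kqᵢ/rᵢ = -7.53×10⁴ V.
At B: distances to the source charges are 0.884 m, 1.36 m, 2.11 m; V_B = Σ kqᵢ/rᵢ = -1.00×10⁵ V.
ΔV = V_B − V_A = -2.49×10⁴ V.
W_ext = qΔV = (-3.38×10⁻⁶ C)(-2.49×10⁴ V) = 0.0843 J.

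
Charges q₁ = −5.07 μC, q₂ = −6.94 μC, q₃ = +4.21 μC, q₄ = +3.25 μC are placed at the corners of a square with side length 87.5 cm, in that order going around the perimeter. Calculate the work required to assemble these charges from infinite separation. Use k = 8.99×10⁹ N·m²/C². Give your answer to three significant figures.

The assembly work is the sum of pairwise potential energies, U = Σ_{i<j} kqᵢqⱼ/rᵢⱼ.
The four side pairs have separation 0.875 m and the two diagonal pairs 1.24 m.
Summing all 6 pair terms gives U = -0.286 J.

-0.286 J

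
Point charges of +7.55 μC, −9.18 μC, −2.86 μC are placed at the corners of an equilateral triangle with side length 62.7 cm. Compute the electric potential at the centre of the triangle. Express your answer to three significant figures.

-1.12×10⁵ V

The total potential is the scalar sum of each charge's contribution, V = Σ kqᵢ/rᵢ.
The distance from each vertex to the centroid is a/√3 = 0.362 m.
V = k[(7.55×10⁻⁶)/(0.362) + (-9.18×10⁻⁶)/(0.362) + (-2.86×10⁻⁶)/(0.362)] = -1.12×10⁵ V.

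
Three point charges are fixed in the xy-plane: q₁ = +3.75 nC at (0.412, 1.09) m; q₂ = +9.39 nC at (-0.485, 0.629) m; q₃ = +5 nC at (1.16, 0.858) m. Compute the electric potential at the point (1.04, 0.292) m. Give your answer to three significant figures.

165 V

The total potential is the scalar sum of each charge's contribution, V = Σ kqᵢ/rᵢ.
Distances from the field point to each charge: r₁ = 1.02 m, r₂ = 1.56 m, r₃ = 0.579 m.
V = k[(3.75×10⁻⁹)/(1.02) + (9.39×10⁻⁹)/(1.56) + (5.00×10⁻⁹)/(0.579)] = 165 V.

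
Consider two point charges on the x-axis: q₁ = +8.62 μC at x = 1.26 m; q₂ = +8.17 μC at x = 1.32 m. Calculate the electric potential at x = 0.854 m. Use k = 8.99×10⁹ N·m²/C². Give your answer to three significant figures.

Electric potential is a scalar, so the contributions from each charge add algebraically: V = Σ kqᵢ/rᵢ.
Distances from the field point to each charge: r₁ = 0.406 m, r₂ = 0.466 m.
V = k[(8.62×10⁻⁶)/(0.406) + (8.17×10⁻⁶)/(0.466)] = 3.48×10⁵ V.

3.48×10⁵ V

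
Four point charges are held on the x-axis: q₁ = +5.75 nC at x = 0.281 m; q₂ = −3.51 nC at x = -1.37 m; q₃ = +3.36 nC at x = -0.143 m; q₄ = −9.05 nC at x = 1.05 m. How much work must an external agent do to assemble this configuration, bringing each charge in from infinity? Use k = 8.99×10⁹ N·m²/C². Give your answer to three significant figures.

-5.06×10⁻⁷ J

The work to assemble the configuration equals its total potential energy, U = Σ kqᵢqⱼ/rᵢⱼ over all pairs.
Pair separations: r₁₂ = 1.65 m, r₁₃ = 0.424 m, r₁₄ = 0.769 m, r₂₃ = 1.23 m, r₂₄ = 2.42 m, r₃₄ = 1.19 m.
Summing all 6 pair terms gives U = -5.06×10⁻⁷ J.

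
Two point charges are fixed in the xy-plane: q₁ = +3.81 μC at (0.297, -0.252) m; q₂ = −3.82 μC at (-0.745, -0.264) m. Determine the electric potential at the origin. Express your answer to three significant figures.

4.45×10⁴ V

The total potential is the scalar sum of each charge's contribution, V = Σ kqᵢ/rᵢ.
Distances from the field point to each charge: r₁ = 0.390 m, r₂ = 0.790 m.
V = k[(3.81×10⁻⁶)/(0.390) + (-3.82×10⁻⁶)/(0.790)] = 4.45×10⁴ V.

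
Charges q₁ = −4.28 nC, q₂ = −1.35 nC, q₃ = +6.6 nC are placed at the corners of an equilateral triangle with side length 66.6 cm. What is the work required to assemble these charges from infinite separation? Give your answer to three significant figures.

-4.24×10⁻⁷ J

The work to assemble the configuration equals its total potential energy, U = Σ kqᵢqⱼ/rᵢⱼ over all pairs.
All three pair separations equal the side length, 0.666 m.
U = (7.80×10⁻⁸) + (-3.81×10⁻⁷) + (-1.20×10⁻⁷) = -4.24×10⁻⁷ J.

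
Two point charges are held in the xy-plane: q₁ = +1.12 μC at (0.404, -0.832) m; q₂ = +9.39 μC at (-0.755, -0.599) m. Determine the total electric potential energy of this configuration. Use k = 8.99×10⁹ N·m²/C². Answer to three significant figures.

0.0800 J

The work to assemble the configuration equals its total potential energy, U = Σ kqᵢqⱼ/rᵢⱼ over all pairs.
Pair separations: r₁₂ = 1.18 m.
U = (0.0800) = 0.0800 J.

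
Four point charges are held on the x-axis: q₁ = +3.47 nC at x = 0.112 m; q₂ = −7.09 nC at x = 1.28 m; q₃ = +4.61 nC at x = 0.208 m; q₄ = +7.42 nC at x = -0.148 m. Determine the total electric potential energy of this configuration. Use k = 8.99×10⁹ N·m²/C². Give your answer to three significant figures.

The assembly work is the sum of pairwise potential energies, U = Σ_{i<j} kqᵢqⱼ/rᵢⱼ.
Pair separations: r₁₂ = 1.17 m, r₁₃ = 0.0960 m, r₁₄ = 0.260 m, r₂₃ = 1.07 m, r₂₄ = 1.43 m, r₃₄ = 0.356 m.
Summing all 6 pair terms gives U = 2.46×10⁻⁶ J.

2.46×10⁻⁶ J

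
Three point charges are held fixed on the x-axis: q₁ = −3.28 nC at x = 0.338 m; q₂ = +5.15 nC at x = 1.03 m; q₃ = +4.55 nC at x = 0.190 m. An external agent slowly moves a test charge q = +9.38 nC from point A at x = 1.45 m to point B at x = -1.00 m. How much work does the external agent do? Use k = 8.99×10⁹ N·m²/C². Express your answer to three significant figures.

-7.60×10⁻⁷ J

For quasistatic motion the external work equals the change in potential energy: W_ext = qΔV = q(V_B − V_A).
At A: distances to the source charges are 1.11 m, 0.420 m, 1.26 m; V_A = Σ kqᵢ/rᵢ = 116 V.
At B: distances to the source charges are 1.34 m, 2.03 m, 1.19 m; V_B = Σ kqᵢ/rᵢ = 35.1 V.
ΔV = V_B − V_A = -81.0 V.
W_ext = qΔV = (9.38×10⁻⁹ C)(-81.0 V) = -7.60×10⁻⁷ J.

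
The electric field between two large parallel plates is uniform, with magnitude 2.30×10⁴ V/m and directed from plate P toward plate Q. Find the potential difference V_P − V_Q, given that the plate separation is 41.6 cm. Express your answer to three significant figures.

In a uniform field, potential decreases in the direction of E: ΔV = −E·d for a displacement d parallel to E.
Going from Q to P is a displacement of 41.6 cm opposite to the field, so V_P − V_Q = +Ed = 9570 V.

9570 V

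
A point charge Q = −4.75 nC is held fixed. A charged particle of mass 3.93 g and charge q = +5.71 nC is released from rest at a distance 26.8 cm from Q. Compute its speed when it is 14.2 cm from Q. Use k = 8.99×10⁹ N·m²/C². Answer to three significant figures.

0.0203 m/s

Only the electrostatic force acts, so mechanical energy is conserved: ½mv² = U₁ − U₂ = kQq(1/r₁ − 1/r₂).
U₁ − U₂ = (8.99×10⁹ N·m²/C²)(-4.75×10⁻⁹ C)(5.71×10⁻⁹ C)(1/0.268 − 1/0.142) = 8.07×10⁻⁷ J.
v = √(2·8.07×10⁻⁷/3.93×10⁻³) = 0.0203 m/s.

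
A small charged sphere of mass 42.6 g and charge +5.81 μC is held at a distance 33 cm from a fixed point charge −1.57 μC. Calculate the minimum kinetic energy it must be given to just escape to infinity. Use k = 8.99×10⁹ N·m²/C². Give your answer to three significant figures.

0.248 J

To just escape, total mechanical energy must reach zero at infinity: ½mv²_min + U = 0, so ½mv²_min = −U = |kQq|/r.
|U| = |kQq|/r = (8.99×10⁹ N·m²/C²)(1.57×10⁻⁶)(5.81×10⁻⁶)/(0.330) = 0.248 J.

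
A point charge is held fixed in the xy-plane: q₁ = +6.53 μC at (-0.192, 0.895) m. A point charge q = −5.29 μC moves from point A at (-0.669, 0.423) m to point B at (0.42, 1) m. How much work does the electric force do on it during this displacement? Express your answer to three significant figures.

The work done by the electric force is W_field = −ΔU = −q(V_B − V_A) = q(V_A − V_B).
At A: distance to the source charge is 0.671 m; V_A = kq₁/r = 8.75×10⁴ V.
At B: distance to the source charge is 0.621 m; V_B = kq₁/r = 9.45×10⁴ V.
ΔV = V_B − V_A = 7060 V.
W_field = −qΔV = −(-5.29×10⁻⁶ C)(7060 V) = 0.0373 J.

0.0373 J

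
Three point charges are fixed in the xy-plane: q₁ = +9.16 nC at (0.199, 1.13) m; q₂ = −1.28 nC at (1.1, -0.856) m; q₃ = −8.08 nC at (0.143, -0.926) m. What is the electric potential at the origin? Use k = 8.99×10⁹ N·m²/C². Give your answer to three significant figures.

The total potential is the scalar sum of each charge's contribution, V = Σ kqᵢ/rᵢ.
Distances from the field point to each charge: r₁ = 1.15 m, r₂ = 1.39 m, r₃ = 0.937 m.
V = k[(9.16×10⁻⁹)/(1.15) + (-1.28×10⁻⁹)/(1.39) + (-8.08×10⁻⁹)/(0.937)] = -14.0 V.

-14.0 V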